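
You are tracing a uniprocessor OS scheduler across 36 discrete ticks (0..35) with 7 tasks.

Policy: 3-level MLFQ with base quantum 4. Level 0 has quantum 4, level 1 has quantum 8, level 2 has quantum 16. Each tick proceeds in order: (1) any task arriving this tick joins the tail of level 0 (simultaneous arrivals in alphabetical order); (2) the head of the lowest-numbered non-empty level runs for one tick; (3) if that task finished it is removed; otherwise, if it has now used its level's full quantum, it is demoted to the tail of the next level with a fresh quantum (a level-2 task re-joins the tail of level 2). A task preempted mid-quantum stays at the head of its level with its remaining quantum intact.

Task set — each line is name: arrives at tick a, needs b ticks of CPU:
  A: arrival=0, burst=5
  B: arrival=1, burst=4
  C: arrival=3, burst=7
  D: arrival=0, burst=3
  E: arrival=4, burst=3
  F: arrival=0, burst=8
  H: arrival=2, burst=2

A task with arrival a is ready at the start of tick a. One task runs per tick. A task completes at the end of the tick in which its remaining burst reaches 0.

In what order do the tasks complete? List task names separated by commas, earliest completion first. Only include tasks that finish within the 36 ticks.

t=0: L0/L1/L2 = ADF/-/- → run A
t=1: L0/L1/L2 = ADFB/-/- → run A
t=2: L0/L1/L2 = ADFBH/-/- → run A
t=3: L0/L1/L2 = ADFBHC/-/- → run A
t=4: L0/L1/L2 = DFBHCE/A/- → run D
t=5: L0/L1/L2 = DFBHCE/A/- → run D
t=6: L0/L1/L2 = DFBHCE/A/- → run D
t=7: L0/L1/L2 = FBHCE/A/- → run F
t=8: L0/L1/L2 = FBHCE/A/- → run F
t=9: L0/L1/L2 = FBHCE/A/- → run F
t=10: L0/L1/L2 = FBHCE/A/- → run F
t=11: L0/L1/L2 = BHCE/AF/- → run B
t=12: L0/L1/L2 = BHCE/AF/- → run B
t=13: L0/L1/L2 = BHCE/AF/- → run B
t=14: L0/L1/L2 = BHCE/AF/- → run B
t=15: L0/L1/L2 = HCE/AF/- → run H
t=16: L0/L1/L2 = HCE/AF/- → run H
t=17: L0/L1/L2 = CE/AF/- → run C
t=18: L0/L1/L2 = CE/AF/- → run C
t=19: L0/L1/L2 = CE/AF/- → run C
t=20: L0/L1/L2 = CE/AF/- → run C
t=21: L0/L1/L2 = E/AFC/- → run E
t=22: L0/L1/L2 = E/AFC/- → run E
t=23: L0/L1/L2 = E/AFC/- → run E
t=24: L0/L1/L2 = -/AFC/- → run A
t=25: L0/L1/L2 = -/FC/- → run F
t=26: L0/L1/L2 = -/FC/- → run F
t=27: L0/L1/L2 = -/FC/- → run F
t=28: L0/L1/L2 = -/FC/- → run F
t=29: L0/L1/L2 = -/C/- → run C
t=30: L0/L1/L2 = -/C/- → run C
t=31: L0/L1/L2 = -/C/- → run C
t=32: (idle)
t=33: (idle)
t=34: (idle)
t=35: (idle)

completion order = D, B, H, E, A, F, C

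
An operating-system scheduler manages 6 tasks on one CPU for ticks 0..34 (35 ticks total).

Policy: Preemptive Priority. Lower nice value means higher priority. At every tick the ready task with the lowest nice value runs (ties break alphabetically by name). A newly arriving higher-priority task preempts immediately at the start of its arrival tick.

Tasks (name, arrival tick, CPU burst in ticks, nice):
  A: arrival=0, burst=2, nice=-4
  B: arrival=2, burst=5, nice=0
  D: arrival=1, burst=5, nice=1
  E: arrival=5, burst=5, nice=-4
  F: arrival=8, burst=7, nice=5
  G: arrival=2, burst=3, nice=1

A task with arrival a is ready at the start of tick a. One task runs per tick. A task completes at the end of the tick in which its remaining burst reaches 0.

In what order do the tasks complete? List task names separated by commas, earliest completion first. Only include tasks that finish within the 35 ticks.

t=0: ready={A} → run A
t=1: ready={A,D} → run A
t=2: ready={B,D,G} → run B
t=3: ready={B,D,G} → run B
t=4: ready={B,D,G} → run B
t=5: ready={B,D,E,G} → run E
t=6: ready={B,D,E,G} → run E
t=7: ready={B,D,E,G} → run E
t=8: ready={B,D,E,F,G} → run E
t=9: ready={B,D,E,F,G} → run E
t=10: ready={B,D,F,G} → run B
t=11: ready={B,D,F,G} → run B
t=12: ready={D,F,G} → run D
t=13: ready={D,F,G} → run D
t=14: ready={D,F,G} → run D
t=15: ready={D,F,G} → run D
t=16: ready={D,F,G} → run D
t=17: ready={F,G} → run G
t=18: ready={F,G} → run G
t=19: ready={F,G} → run G
t=20: ready={F} → run F
t=21: ready={F} → run F
t=22: ready={F} → run F
t=23: ready={F} → run F
t=24: ready={F} → run F
t=25: ready={F} → run F
t=26: ready={F} → run F
t=27: (idle)
t=28: (idle)
t=29: (idle)
t=30: (idle)
t=31: (idle)
t=32: (idle)
t=33: (idle)
t=34: (idle)

completion order = A, E, B, D, G, F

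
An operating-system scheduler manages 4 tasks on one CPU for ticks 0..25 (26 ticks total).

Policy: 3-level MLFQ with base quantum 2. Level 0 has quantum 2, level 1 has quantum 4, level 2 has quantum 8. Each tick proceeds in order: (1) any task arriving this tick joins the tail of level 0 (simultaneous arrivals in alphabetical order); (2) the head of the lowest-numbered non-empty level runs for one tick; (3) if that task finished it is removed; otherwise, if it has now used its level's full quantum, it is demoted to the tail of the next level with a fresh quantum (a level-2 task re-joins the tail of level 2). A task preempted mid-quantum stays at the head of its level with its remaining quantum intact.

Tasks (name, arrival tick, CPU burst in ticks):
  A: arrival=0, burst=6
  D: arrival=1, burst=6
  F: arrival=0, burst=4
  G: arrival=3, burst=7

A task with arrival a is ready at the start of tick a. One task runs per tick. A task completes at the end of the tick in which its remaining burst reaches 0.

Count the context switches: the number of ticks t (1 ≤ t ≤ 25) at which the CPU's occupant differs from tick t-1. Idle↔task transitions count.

context switches = 8

t=0: L0/L1/L2 = AF/-/- → run A
t=1: L0/L1/L2 = AFD/-/- → run A
t=2: L0/L1/L2 = FD/A/- → run F
t=3: L0/L1/L2 = FDG/A/- → run F
t=4: L0/L1/L2 = DG/AF/- → run D
t=5: L0/L1/L2 = DG/AF/- → run D
t=6: L0/L1/L2 = G/AFD/- → run G
t=7: L0/L1/L2 = G/AFD/- → run G
t=8: L0/L1/L2 = -/AFDG/- → run A
t=9: L0/L1/L2 = -/AFDG/- → run A
t=10: L0/L1/L2 = -/AFDG/- → run A
t=11: L0/L1/L2 = -/AFDG/- → run A
t=12: L0/L1/L2 = -/FDG/- → run F
t=13: L0/L1/L2 = -/FDG/- → run F
t=14: L0/L1/L2 = -/DG/- → run D
t=15: L0/L1/L2 = -/DG/- → run D
t=16: L0/L1/L2 = -/DG/- → run D
t=17: L0/L1/L2 = -/DG/- → run D
t=18: L0/L1/L2 = -/G/- → run G
t=19: L0/L1/L2 = -/G/- → run G
t=20: L0/L1/L2 = -/G/- → run G
t=21: L0/L1/L2 = -/G/- → run G
t=22: L0/L1/L2 = -/-/G → run G
t=23: (idle)
t=24: (idle)
t=25: (idle)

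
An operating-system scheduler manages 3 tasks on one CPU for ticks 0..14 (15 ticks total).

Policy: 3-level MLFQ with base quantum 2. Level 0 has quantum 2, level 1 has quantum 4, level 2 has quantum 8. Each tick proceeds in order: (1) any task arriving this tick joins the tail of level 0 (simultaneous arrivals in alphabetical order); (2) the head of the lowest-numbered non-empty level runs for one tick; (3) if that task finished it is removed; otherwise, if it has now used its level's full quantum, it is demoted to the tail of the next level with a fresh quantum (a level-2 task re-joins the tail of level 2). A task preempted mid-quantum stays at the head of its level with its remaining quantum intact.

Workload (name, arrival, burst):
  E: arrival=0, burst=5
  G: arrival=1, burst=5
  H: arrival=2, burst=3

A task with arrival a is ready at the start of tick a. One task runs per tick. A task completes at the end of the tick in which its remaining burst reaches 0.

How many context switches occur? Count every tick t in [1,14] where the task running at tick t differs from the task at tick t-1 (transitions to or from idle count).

context switches = 6

t=0: L0/L1/L2 = E/-/- → run E
t=1: L0/L1/L2 = EG/-/- → run E
t=2: L0/L1/L2 = GH/E/- → run G
t=3: L0/L1/L2 = GH/E/- → run G
t=4: L0/L1/L2 = H/EG/- → run H
t=5: L0/L1/L2 = H/EG/- → run H
t=6: L0/L1/L2 = -/EGH/- → run E
t=7: L0/L1/L2 = -/EGH/- → run E
t=8: L0/L1/L2 = -/EGH/- → run E
t=9: L0/L1/L2 = -/GH/- → run G
t=10: L0/L1/L2 = -/GH/- → run G
t=11: L0/L1/L2 = -/GH/- → run G
t=12: L0/L1/L2 = -/H/- → run H
t=13: (idle)
t=14: (idle)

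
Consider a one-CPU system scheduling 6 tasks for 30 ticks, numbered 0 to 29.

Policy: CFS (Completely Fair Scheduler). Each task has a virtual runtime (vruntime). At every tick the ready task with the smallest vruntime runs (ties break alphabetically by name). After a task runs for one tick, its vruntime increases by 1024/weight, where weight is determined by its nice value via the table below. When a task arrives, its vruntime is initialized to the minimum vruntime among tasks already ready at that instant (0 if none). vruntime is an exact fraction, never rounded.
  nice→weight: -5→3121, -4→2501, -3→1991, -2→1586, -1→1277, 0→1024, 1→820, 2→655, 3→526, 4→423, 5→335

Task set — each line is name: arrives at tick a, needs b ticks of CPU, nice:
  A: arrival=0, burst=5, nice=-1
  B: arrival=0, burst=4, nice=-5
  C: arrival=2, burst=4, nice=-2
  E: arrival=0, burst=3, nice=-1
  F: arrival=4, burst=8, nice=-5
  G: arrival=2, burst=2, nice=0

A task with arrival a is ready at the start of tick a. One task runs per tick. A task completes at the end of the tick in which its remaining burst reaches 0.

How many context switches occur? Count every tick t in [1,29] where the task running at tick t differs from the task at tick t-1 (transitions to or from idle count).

context switches = 24

t=0: vr[A=0 B=0 E=0] → run A
t=1: vr[A=1024/1277 B=0 E=0] → run B
t=2: vr[A=1024/1277 B=1024/3121 C=0 E=0 G=0] → run C
t=3: vr[A=1024/1277 B=1024/3121 C=512/793 E=0 G=0] → run E
t=4: vr[A=1024/1277 B=1024/3121 C=512/793 E=1024/1277 F=0 G=0] → run F
t=5: vr[A=1024/1277 B=1024/3121 C=512/793 E=1024/1277 F=1024/3121 G=0] → run G
t=6: vr[A=1024/1277 B=1024/3121 C=512/793 E=1024/1277 F=1024/3121 G=1] → run B
t=7: vr[A=1024/1277 B=2048/3121 C=512/793 E=1024/1277 F=1024/3121 G=1] → run F
t=8: vr[A=1024/1277 B=2048/3121 C=512/793 E=1024/1277 F=2048/3121 G=1] → run C
t=9: vr[A=1024/1277 B=2048/3121 C=1024/793 E=1024/1277 F=2048/3121 G=1] → run B
t=10: vr[A=1024/1277 B=3072/3121 C=1024/793 E=1024/1277 F=2048/3121 G=1] → run F
t=11: vr[A=1024/1277 B=3072/3121 C=1024/793 E=1024/1277 F=3072/3121 G=1] → run A
t=12: vr[A=2048/1277 B=3072/3121 C=1024/793 E=1024/1277 F=3072/3121 G=1] → run E
t=13: vr[A=2048/1277 B=3072/3121 C=1024/793 E=2048/1277 F=3072/3121 G=1] → run B
t=14: vr[A=2048/1277 C=1024/793 E=2048/1277 F=3072/3121 G=1] → run F
t=15: vr[A=2048/1277 C=1024/793 E=2048/1277 F=4096/3121 G=1] → run G
t=16: vr[A=2048/1277 C=1024/793 E=2048/1277 F=4096/3121] → run C
t=17: vr[A=2048/1277 C=1536/793 E=2048/1277 F=4096/3121] → run F
t=18: vr[A=2048/1277 C=1536/793 E=2048/1277 F=5120/3121] → run A
t=19: vr[A=3072/1277 C=1536/793 E=2048/1277 F=5120/3121] → run E
t=20: vr[A=3072/1277 C=1536/793 F=5120/3121] → run F
t=21: vr[A=3072/1277 C=1536/793 F=6144/3121] → run C
t=22: vr[A=3072/1277 F=6144/3121] → run F
t=23: vr[A=3072/1277 F=7168/3121] → run F
t=24: vr[A=3072/1277] → run A
t=25: vr[A=4096/1277] → run A
t=26: (idle)
t=27: (idle)
t=28: (idle)
t=29: (idle)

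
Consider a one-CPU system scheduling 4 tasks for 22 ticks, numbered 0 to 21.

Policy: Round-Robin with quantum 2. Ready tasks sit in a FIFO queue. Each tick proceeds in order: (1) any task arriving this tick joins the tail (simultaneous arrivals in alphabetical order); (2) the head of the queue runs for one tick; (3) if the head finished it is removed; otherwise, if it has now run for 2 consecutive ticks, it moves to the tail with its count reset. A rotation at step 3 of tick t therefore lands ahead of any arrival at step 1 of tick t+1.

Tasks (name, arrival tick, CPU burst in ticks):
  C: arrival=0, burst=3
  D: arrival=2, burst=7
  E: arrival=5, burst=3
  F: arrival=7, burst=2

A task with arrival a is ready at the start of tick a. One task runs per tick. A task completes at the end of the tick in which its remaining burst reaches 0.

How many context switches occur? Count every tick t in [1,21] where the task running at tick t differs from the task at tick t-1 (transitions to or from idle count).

t=0: queue=[C] q_used=0 → run C
t=1: queue=[C] q_used=1 → run C
t=2: queue=[C,D] q_used=0 → run C
t=3: queue=[D] q_used=0 → run D
t=4: queue=[D] q_used=1 → run D
t=5: queue=[D,E] q_used=0 → run D
t=6: queue=[D,E] q_used=1 → run D
t=7: queue=[E,D,F] q_used=0 → run E
t=8: queue=[E,D,F] q_used=1 → run E
t=9: queue=[D,F,E] q_used=0 → run D
t=10: queue=[D,F,E] q_used=1 → run D
t=11: queue=[F,E,D] q_used=0 → run F
t=12: queue=[F,E,D] q_used=1 → run F
t=13: queue=[E,D] q_used=0 → run E
t=14: queue=[D] q_used=0 → run D
t=15: (idle)
t=16: (idle)
t=17: (idle)
t=18: (idle)
t=19: (idle)
t=20: (idle)
t=21: (idle)

context switches = 7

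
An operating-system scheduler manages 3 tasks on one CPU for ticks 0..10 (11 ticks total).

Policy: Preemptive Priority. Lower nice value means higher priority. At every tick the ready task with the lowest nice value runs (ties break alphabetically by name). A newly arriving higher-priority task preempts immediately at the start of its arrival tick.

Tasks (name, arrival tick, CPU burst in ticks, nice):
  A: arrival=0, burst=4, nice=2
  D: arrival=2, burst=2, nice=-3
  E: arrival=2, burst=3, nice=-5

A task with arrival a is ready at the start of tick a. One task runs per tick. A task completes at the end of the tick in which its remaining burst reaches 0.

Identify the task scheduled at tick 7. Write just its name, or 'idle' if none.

running at tick 7 = A

t=0: ready={A} → run A
t=1: ready={A} → run A
t=2: ready={A,D,E} → run E
t=3: ready={A,D,E} → run E
t=4: ready={A,D,E} → run E
t=5: ready={A,D} → run D
t=6: ready={A,D} → run D
t=7: ready={A} → run A
t=8: ready={A} → run A
t=9: (idle)
t=10: (idle)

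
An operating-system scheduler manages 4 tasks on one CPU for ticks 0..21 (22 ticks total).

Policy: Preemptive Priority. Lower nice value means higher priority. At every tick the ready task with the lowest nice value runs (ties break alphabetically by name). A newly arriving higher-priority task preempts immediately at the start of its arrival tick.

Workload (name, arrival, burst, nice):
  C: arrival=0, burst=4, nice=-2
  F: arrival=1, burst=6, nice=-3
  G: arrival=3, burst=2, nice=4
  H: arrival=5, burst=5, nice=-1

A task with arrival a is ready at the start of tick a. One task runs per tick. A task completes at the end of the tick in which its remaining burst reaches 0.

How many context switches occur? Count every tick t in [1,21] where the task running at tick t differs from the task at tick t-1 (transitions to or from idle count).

t=0: ready={C} → run C
t=1: ready={C,F} → run F
t=2: ready={C,F} → run F
t=3: ready={C,F,G} → run F
t=4: ready={C,F,G} → run F
t=5: ready={C,F,G,H} → run F
t=6: ready={C,F,G,H} → run F
t=7: ready={C,G,H} → run C
t=8: ready={C,G,H} → run C
t=9: ready={C,G,H} → run C
t=10: ready={G,H} → run H
t=11: ready={G,H} → run H
t=12: ready={G,H} → run H
t=13: ready={G,H} → run H
t=14: ready={G,H} → run H
t=15: ready={G} → run G
t=16: ready={G} → run G
t=17: (idle)
t=18: (idle)
t=19: (idle)
t=20: (idle)
t=21: (idle)

context switches = 5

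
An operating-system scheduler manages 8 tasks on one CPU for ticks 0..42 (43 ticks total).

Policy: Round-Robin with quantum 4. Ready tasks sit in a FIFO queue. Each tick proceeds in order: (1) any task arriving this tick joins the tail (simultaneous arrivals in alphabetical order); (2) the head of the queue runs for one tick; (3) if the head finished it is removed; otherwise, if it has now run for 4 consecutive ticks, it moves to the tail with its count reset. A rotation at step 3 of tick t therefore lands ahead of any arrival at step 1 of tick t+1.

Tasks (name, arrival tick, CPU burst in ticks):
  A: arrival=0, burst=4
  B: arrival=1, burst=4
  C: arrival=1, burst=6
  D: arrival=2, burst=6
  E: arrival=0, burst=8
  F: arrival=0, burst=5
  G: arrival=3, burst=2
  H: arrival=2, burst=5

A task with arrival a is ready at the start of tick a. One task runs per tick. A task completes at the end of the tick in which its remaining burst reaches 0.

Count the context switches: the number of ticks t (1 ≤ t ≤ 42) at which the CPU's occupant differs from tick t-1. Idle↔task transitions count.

context switches = 13

t=0: queue=[A,E,F] q_used=0 → run A
t=1: queue=[A,E,F,B,C] q_used=1 → run A
t=2: queue=[A,E,F,B,C,D,H] q_used=2 → run A
t=3: queue=[A,E,F,B,C,D,H,G] q_used=3 → run A
t=4: queue=[E,F,B,C,D,H,G] q_used=0 → run E
t=5: queue=[E,F,B,C,D,H,G] q_used=1 → run E
t=6: queue=[E,F,B,C,D,H,G] q_used=2 → run E
t=7: queue=[E,F,B,C,D,H,G] q_used=3 → run E
t=8: queue=[F,B,C,D,H,G,E] q_used=0 → run F
t=9: queue=[F,B,C,D,H,G,E] q_used=1 → run F
t=10: queue=[F,B,C,D,H,G,E] q_used=2 → run F
t=11: queue=[F,B,C,D,H,G,E] q_used=3 → run F
t=12: queue=[B,C,D,H,G,E,F] q_used=0 → run B
t=13: queue=[B,C,D,H,G,E,F] q_used=1 → run B
t=14: queue=[B,C,D,H,G,E,F] q_used=2 → run B
t=15: queue=[B,C,D,H,G,E,F] q_used=3 → run B
t=16: queue=[C,D,H,G,E,F] q_used=0 → run C
t=17: queue=[C,D,H,G,E,F] q_used=1 → run C
t=18: queue=[C,D,H,G,E,F] q_used=2 → run C
t=19: queue=[C,D,H,G,E,F] q_used=3 → run C
t=20: queue=[D,H,G,E,F,C] q_used=0 → run D
t=21: queue=[D,H,G,E,F,C] q_used=1 → run D
t=22: queue=[D,H,G,E,F,C] q_used=2 → run D
t=23: queue=[D,H,G,E,F,C] q_used=3 → run D
t=24: queue=[H,G,E,F,C,D] q_used=0 → run H
t=25: queue=[H,G,E,F,C,D] q_used=1 → run H
t=26: queue=[H,G,E,F,C,D] q_used=2 → run H
t=27: queue=[H,G,E,F,C,D] q_used=3 → run H
t=28: queue=[G,E,F,C,D,H] q_used=0 → run G
t=29: queue=[G,E,F,C,D,H] q_used=1 → run G
t=30: queue=[E,F,C,D,H] q_used=0 → run E
t=31: queue=[E,F,C,D,H] q_used=1 → run E
t=32: queue=[E,F,C,D,H] q_used=2 → run E
t=33: queue=[E,F,C,D,H] q_used=3 → run E
t=34: queue=[F,C,D,H] q_used=0 → run F
t=35: queue=[C,D,H] q_used=0 → run C
t=36: queue=[C,D,H] q_used=1 → run C
t=37: queue=[D,H] q_used=0 → run D
t=38: queue=[D,H] q_used=1 → run D
t=39: queue=[H] q_used=0 → run H
t=40: (idle)
t=41: (idle)
t=42: (idle)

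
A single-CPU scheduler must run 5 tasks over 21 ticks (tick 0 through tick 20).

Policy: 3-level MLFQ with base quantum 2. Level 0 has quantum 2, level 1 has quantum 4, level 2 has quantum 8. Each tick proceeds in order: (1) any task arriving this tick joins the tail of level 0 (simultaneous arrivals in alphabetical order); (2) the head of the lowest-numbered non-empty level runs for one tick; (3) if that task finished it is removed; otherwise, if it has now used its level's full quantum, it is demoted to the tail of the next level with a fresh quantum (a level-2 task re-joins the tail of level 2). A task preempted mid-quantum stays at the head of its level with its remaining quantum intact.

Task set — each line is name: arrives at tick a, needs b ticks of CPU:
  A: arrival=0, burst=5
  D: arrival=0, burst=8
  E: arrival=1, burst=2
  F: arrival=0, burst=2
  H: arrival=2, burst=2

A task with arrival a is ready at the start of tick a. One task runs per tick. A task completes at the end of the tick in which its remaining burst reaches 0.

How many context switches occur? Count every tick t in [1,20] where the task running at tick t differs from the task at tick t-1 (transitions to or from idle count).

t=0: L0/L1/L2 = ADF/-/- → run A
t=1: L0/L1/L2 = ADFE/-/- → run A
t=2: L0/L1/L2 = DFEH/A/- → run D
t=3: L0/L1/L2 = DFEH/A/- → run D
t=4: L0/L1/L2 = FEH/AD/- → run F
t=5: L0/L1/L2 = FEH/AD/- → run F
t=6: L0/L1/L2 = EH/AD/- → run E
t=7: L0/L1/L2 = EH/AD/- → run E
t=8: L0/L1/L2 = H/AD/- → run H
t=9: L0/L1/L2 = H/AD/- → run H
t=10: L0/L1/L2 = -/AD/- → run A
t=11: L0/L1/L2 = -/AD/- → run A
t=12: L0/L1/L2 = -/AD/- → run A
t=13: L0/L1/L2 = -/D/- → run D
t=14: L0/L1/L2 = -/D/- → run D
t=15: L0/L1/L2 = -/D/- → run D
t=16: L0/L1/L2 = -/D/- → run D
t=17: L0/L1/L2 = -/-/D → run D
t=18: L0/L1/L2 = -/-/D → run D
t=19: (idle)
t=20: (idle)

context switches = 7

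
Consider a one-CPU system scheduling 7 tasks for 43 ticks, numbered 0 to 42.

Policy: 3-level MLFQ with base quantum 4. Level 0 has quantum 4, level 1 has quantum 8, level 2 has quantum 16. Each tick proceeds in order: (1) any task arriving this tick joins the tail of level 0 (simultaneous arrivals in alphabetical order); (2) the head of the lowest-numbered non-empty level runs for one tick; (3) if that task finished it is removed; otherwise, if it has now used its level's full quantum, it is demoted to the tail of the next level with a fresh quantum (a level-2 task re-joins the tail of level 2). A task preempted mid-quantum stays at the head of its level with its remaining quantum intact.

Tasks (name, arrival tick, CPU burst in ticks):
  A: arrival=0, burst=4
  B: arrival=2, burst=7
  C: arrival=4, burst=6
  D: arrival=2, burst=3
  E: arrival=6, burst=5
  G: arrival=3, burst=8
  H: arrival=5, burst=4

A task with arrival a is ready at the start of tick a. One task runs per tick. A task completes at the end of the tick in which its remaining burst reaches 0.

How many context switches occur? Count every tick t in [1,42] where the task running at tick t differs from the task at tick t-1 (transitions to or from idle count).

t=0: L0/L1/L2 = A/-/- → run A
t=1: L0/L1/L2 = A/-/- → run A
t=2: L0/L1/L2 = ABD/-/- → run A
t=3: L0/L1/L2 = ABDG/-/- → run A
t=4: L0/L1/L2 = BDGC/-/- → run B
t=5: L0/L1/L2 = BDGCH/-/- → run B
t=6: L0/L1/L2 = BDGCHE/-/- → run B
t=7: L0/L1/L2 = BDGCHE/-/- → run B
t=8: L0/L1/L2 = DGCHE/B/- → run D
t=9: L0/L1/L2 = DGCHE/B/- → run D
t=10: L0/L1/L2 = DGCHE/B/- → run D
t=11: L0/L1/L2 = GCHE/B/- → run G
t=12: L0/L1/L2 = GCHE/B/- → run G
t=13: L0/L1/L2 = GCHE/B/- → run G
t=14: L0/L1/L2 = GCHE/B/- → run G
t=15: L0/L1/L2 = CHE/BG/- → run C
t=16: L0/L1/L2 = CHE/BG/- → run C
t=17: L0/L1/L2 = CHE/BG/- → run C
t=18: L0/L1/L2 = CHE/BG/- → run C
t=19: L0/L1/L2 = HE/BGC/- → run H
t=20: L0/L1/L2 = HE/BGC/- → run H
t=21: L0/L1/L2 = HE/BGC/- → run H
t=22: L0/L1/L2 = HE/BGC/- → run H
t=23: L0/L1/L2 = E/BGC/- → run E
t=24: L0/L1/L2 = E/BGC/- → run E
t=25: L0/L1/L2 = E/BGC/- → run E
t=26: L0/L1/L2 = E/BGC/- → run E
t=27: L0/L1/L2 = -/BGCE/- → run B
t=28: L0/L1/L2 = -/BGCE/- → run B
t=29: L0/L1/L2 = -/BGCE/- → run B
t=30: L0/L1/L2 = -/GCE/- → run G
t=31: L0/L1/L2 = -/GCE/- → run G
t=32: L0/L1/L2 = -/GCE/- → run G
t=33: L0/L1/L2 = -/GCE/- → run G
t=34: L0/L1/L2 = -/CE/- → run C
t=35: L0/L1/L2 = -/CE/- → run C
t=36: L0/L1/L2 = -/E/- → run E
t=37: (idle)
t=38: (idle)
t=39: (idle)
t=40: (idle)
t=41: (idle)
t=42: (idle)

context switches = 11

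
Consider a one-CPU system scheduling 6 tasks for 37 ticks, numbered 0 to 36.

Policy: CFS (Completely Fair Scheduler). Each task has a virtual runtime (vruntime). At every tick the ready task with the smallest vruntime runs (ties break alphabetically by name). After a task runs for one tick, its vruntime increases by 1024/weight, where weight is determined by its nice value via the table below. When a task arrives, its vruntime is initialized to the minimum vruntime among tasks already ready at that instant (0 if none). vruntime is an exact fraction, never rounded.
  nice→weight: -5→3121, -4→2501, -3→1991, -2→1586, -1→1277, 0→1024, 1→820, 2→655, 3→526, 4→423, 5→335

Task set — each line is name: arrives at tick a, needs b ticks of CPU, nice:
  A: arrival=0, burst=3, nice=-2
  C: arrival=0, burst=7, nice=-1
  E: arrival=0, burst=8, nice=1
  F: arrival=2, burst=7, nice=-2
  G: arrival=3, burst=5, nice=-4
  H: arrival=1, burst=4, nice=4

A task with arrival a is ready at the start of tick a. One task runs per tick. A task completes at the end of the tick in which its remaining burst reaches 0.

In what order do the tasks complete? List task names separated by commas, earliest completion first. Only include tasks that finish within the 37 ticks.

completion order = A, G, F, C, H, E

t=0: vr[A=0 C=0 E=0] → run A
t=1: vr[A=512/793 C=0 E=0 H=0] → run C
t=2: vr[A=512/793 C=1024/1277 E=0 F=0 H=0] → run E
t=3: vr[A=512/793 C=1024/1277 E=256/205 F=0 G=0 H=0] → run F
t=4: vr[A=512/793 C=1024/1277 E=256/205 F=512/793 G=0 H=0] → run G
t=5: vr[A=512/793 C=1024/1277 E=256/205 F=512/793 G=1024/2501 H=0] → run H
t=6: vr[A=512/793 C=1024/1277 E=256/205 F=512/793 G=1024/2501 H=1024/423] → run G
t=7: vr[A=512/793 C=1024/1277 E=256/205 F=512/793 G=2048/2501 H=1024/423] → run A
t=8: vr[A=1024/793 C=1024/1277 E=256/205 F=512/793 G=2048/2501 H=1024/423] → run F
t=9: vr[A=1024/793 C=1024/1277 E=256/205 F=1024/793 G=2048/2501 H=1024/423] → run C
t=10: vr[A=1024/793 C=2048/1277 E=256/205 F=1024/793 G=2048/2501 H=1024/423] → run G
t=11: vr[A=1024/793 C=2048/1277 E=256/205 F=1024/793 G=3072/2501 H=1024/423] → run G
t=12: vr[A=1024/793 C=2048/1277 E=256/205 F=1024/793 G=4096/2501 H=1024/423] → run E
t=13: vr[A=1024/793 C=2048/1277 E=512/205 F=1024/793 G=4096/2501 H=1024/423] → run A
t=14: vr[C=2048/1277 E=512/205 F=1024/793 G=4096/2501 H=1024/423] → run F
t=15: vr[C=2048/1277 E=512/205 F=1536/793 G=4096/2501 H=1024/423] → run C
t=16: vr[C=3072/1277 E=512/205 F=1536/793 G=4096/2501 H=1024/423] → run G
t=17: vr[C=3072/1277 E=512/205 F=1536/793 H=1024/423] → run F
t=18: vr[C=3072/1277 E=512/205 F=2048/793 H=1024/423] → run C
t=19: vr[C=4096/1277 E=512/205 F=2048/793 H=1024/423] → run H
t=20: vr[C=4096/1277 E=512/205 F=2048/793 H=2048/423] → run E
t=21: vr[C=4096/1277 E=768/205 F=2048/793 H=2048/423] → run F
t=22: vr[C=4096/1277 E=768/205 F=2560/793 H=2048/423] → run C
t=23: vr[C=5120/1277 E=768/205 F=2560/793 H=2048/423] → run F
t=24: vr[C=5120/1277 E=768/205 F=3072/793 H=2048/423] → run E
t=25: vr[C=5120/1277 E=1024/205 F=3072/793 H=2048/423] → run F
t=26: vr[C=5120/1277 E=1024/205 H=2048/423] → run C
t=27: vr[C=6144/1277 E=1024/205 H=2048/423] → run C
t=28: vr[E=1024/205 H=2048/423] → run H
t=29: vr[E=1024/205 H=1024/141] → run E
t=30: vr[E=256/41 H=1024/141] → run E
t=31: vr[E=1536/205 H=1024/141] → run H
t=32: vr[E=1536/205] → run E
t=33: vr[E=1792/205] → run E
t=34: (idle)
t=35: (idle)
t=36: (idle)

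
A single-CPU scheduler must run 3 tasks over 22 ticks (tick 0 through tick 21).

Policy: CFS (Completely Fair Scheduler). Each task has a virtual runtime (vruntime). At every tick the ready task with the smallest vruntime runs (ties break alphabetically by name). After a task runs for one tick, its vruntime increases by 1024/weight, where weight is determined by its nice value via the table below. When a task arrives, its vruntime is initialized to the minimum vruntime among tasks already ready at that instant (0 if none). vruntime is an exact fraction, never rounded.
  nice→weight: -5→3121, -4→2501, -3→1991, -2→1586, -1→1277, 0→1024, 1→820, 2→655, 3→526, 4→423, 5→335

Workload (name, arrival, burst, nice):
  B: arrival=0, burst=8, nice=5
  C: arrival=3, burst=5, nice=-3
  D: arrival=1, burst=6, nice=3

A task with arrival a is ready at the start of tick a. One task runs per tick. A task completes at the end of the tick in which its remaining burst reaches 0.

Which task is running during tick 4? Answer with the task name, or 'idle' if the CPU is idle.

t=0: vr[B=0] → run B
t=1: vr[B=1024/335 D=1024/335] → run B
t=2: vr[B=2048/335 D=1024/335] → run D
t=3: vr[B=2048/335 C=440832/88105 D=440832/88105] → run C
t=4: vr[B=2048/335 C=967916032/175417055 D=440832/88105] → run D
t=5: vr[B=2048/335 C=967916032/175417055 D=612352/88105] → run C
t=6: vr[B=2048/335 C=1058135552/175417055 D=612352/88105] → run C
t=7: vr[B=2048/335 C=1148355072/175417055 D=612352/88105] → run B
t=8: vr[B=3072/335 C=1148355072/175417055 D=612352/88105] → run C
t=9: vr[B=3072/335 C=1238574592/175417055 D=612352/88105] → run D
t=10: vr[B=3072/335 C=1238574592/175417055 D=783872/88105] → run C
t=11: vr[B=3072/335 D=783872/88105] → run D
t=12: vr[B=3072/335 D=955392/88105] → run B
t=13: vr[B=4096/335 D=955392/88105] → run D
t=14: vr[B=4096/335 D=1126912/88105] → run B
t=15: vr[B=1024/67 D=1126912/88105] → run D
t=16: vr[B=1024/67] → run B
t=17: vr[B=6144/335] → run B
t=18: vr[B=7168/335] → run B
t=19: (idle)
t=20: (idle)
t=21: (idle)

running at tick 4 = D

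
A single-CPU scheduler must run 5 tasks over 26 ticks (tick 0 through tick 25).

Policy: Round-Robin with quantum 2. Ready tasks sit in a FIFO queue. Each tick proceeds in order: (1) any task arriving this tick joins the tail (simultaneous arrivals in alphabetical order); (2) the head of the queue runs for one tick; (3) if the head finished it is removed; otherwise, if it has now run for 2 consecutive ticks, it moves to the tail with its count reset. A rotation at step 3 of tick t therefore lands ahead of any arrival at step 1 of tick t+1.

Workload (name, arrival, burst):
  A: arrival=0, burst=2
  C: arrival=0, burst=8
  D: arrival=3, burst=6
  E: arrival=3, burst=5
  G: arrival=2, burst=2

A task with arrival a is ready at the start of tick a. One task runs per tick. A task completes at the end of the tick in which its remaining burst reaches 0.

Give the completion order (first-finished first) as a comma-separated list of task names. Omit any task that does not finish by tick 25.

completion order = A, G, D, E, C

t=0: queue=[A,C] q_used=0 → run A
t=1: queue=[A,C] q_used=1 → run A
t=2: queue=[C,G] q_used=0 → run C
t=3: queue=[C,G,D,E] q_used=1 → run C
t=4: queue=[G,D,E,C] q_used=0 → run G
t=5: queue=[G,D,E,C] q_used=1 → run G
t=6: queue=[D,E,C] q_used=0 → run D
t=7: queue=[D,E,C] q_used=1 → run D
t=8: queue=[E,C,D] q_used=0 → run E
t=9: queue=[E,C,D] q_used=1 → run E
t=10: queue=[C,D,E] q_used=0 → run C
t=11: queue=[C,D,E] q_used=1 → run C
t=12: queue=[D,E,C] q_used=0 → run D
t=13: queue=[D,E,C] q_used=1 → run D
t=14: queue=[E,C,D] q_used=0 → run E
t=15: queue=[E,C,D] q_used=1 → run E
t=16: queue=[C,D,E] q_used=0 → run C
t=17: queue=[C,D,E] q_used=1 → run C
t=18: queue=[D,E,C] q_used=0 → run D
t=19: queue=[D,E,C] q_used=1 → run D
t=20: queue=[E,C] q_used=0 → run E
t=21: queue=[C] q_used=0 → run C
t=22: queue=[C] q_used=1 → run C
t=23: (idle)
t=24: (idle)
t=25: (idle)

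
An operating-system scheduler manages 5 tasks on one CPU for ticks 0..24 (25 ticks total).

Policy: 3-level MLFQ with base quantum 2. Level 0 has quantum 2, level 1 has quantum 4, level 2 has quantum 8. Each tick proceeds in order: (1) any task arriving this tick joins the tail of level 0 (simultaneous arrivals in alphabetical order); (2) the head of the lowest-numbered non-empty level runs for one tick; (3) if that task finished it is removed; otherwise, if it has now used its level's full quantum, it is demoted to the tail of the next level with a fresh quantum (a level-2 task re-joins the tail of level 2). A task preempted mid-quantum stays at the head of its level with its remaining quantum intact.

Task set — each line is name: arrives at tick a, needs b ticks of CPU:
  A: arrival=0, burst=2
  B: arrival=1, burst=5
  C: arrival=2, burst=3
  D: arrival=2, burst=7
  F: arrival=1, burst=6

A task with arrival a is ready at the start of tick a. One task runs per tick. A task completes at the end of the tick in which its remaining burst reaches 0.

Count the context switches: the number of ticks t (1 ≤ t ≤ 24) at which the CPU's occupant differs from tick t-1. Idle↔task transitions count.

t=0: L0/L1/L2 = A/-/- → run A
t=1: L0/L1/L2 = ABF/-/- → run A
t=2: L0/L1/L2 = BFCD/-/- → run B
t=3: L0/L1/L2 = BFCD/-/- → run B
t=4: L0/L1/L2 = FCD/B/- → run F
t=5: L0/L1/L2 = FCD/B/- → run F
t=6: L0/L1/L2 = CD/BF/- → run C
t=7: L0/L1/L2 = CD/BF/- → run C
t=8: L0/L1/L2 = D/BFC/- → run D
t=9: L0/L1/L2 = D/BFC/- → run D
t=10: L0/L1/L2 = -/BFCD/- → run B
t=11: L0/L1/L2 = -/BFCD/- → run B
t=12: L0/L1/L2 = -/BFCD/- → run B
t=13: L0/L1/L2 = -/FCD/- → run F
t=14: L0/L1/L2 = -/FCD/- → run F
t=15: L0/L1/L2 = -/FCD/- → run F
t=16: L0/L1/L2 = -/FCD/- → run F
t=17: L0/L1/L2 = -/CD/- → run C
t=18: L0/L1/L2 = -/D/- → run D
t=19: L0/L1/L2 = -/D/- → run D
t=20: L0/L1/L2 = -/D/- → run D
t=21: L0/L1/L2 = -/D/- → run D
t=22: L0/L1/L2 = -/-/D → run D
t=23: (idle)
t=24: (idle)

context switches = 9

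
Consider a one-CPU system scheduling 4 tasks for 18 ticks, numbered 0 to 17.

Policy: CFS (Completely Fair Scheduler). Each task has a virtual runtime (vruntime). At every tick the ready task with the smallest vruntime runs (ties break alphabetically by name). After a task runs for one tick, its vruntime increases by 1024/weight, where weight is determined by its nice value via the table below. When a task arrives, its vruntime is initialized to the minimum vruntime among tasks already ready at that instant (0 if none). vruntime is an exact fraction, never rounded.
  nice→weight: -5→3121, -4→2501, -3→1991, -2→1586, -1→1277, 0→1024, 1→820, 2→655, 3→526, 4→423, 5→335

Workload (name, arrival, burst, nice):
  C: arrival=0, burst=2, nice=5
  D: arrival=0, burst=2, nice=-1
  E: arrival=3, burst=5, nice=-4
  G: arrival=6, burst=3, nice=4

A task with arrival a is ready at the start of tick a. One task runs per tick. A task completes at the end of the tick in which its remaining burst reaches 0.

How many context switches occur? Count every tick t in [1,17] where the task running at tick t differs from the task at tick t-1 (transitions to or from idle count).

context switches = 7

t=0: vr[C=0 D=0] → run C
t=1: vr[C=1024/335 D=0] → run D
t=2: vr[C=1024/335 D=1024/1277] → run D
t=3: vr[C=1024/335 E=1024/335] → run C
t=4: vr[E=1024/335] → run E
t=5: vr[E=2904064/837835] → run E
t=6: vr[E=3247104/837835 G=3247104/837835] → run E
t=7: vr[E=3590144/837835 G=3247104/837835] → run G
t=8: vr[E=3590144/837835 G=2231468032/354404205] → run E
t=9: vr[E=3933184/837835 G=2231468032/354404205] → run E
t=10: vr[G=2231468032/354404205] → run G
t=11: vr[G=3089411072/354404205] → run G
t=12: (idle)
t=13: (idle)
t=14: (idle)
t=15: (idle)
t=16: (idle)
t=17: (idle)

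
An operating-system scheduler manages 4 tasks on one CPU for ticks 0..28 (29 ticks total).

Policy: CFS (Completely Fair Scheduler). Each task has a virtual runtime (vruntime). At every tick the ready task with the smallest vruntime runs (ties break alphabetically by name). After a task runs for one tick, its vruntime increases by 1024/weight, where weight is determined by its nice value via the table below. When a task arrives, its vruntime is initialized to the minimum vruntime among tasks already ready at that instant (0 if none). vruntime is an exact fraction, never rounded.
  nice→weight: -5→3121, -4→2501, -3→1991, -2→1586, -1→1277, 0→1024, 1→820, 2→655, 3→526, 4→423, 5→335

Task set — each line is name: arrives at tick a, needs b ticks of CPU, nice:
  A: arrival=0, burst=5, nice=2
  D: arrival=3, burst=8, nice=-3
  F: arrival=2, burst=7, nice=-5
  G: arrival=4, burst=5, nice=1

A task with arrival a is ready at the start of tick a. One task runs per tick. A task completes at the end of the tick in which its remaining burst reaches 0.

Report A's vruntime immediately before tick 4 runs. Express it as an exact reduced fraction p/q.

vruntime(A, start of tick 4) = 3072/655

t=0: vr[A=0] → run A
t=1: vr[A=1024/655] → run A
t=2: vr[A=2048/655 F=2048/655] → run A
t=3: vr[A=3072/655 D=2048/655 F=2048/655] → run D
t=4: vr[A=3072/655 D=4748288/1304105 F=2048/655 G=2048/655] → run F
t=5: vr[A=3072/655 D=4748288/1304105 F=7062528/2044255 G=2048/655] → run G
t=6: vr[A=3072/655 D=4748288/1304105 F=7062528/2044255 G=117504/26855] → run F
t=7: vr[A=3072/655 D=4748288/1304105 F=7733248/2044255 G=117504/26855] → run D
t=8: vr[A=3072/655 D=5419008/1304105 F=7733248/2044255 G=117504/26855] → run F
t=9: vr[A=3072/655 D=5419008/1304105 F=8403968/2044255 G=117504/26855] → run F
t=10: vr[A=3072/655 D=5419008/1304105 F=9074688/2044255 G=117504/26855] → run D
t=11: vr[A=3072/655 D=6089728/1304105 F=9074688/2044255 G=117504/26855] → run G
t=12: vr[A=3072/655 D=6089728/1304105 F=9074688/2044255 G=30208/5371] → run F
t=13: vr[A=3072/655 D=6089728/1304105 F=9745408/2044255 G=30208/5371] → run D
t=14: vr[A=3072/655 D=6760448/1304105 F=9745408/2044255 G=30208/5371] → run A
t=15: vr[A=4096/655 D=6760448/1304105 F=9745408/2044255 G=30208/5371] → run F
t=16: vr[A=4096/655 D=6760448/1304105 F=10416128/2044255 G=30208/5371] → run F
t=17: vr[A=4096/655 D=6760448/1304105 G=30208/5371] → run D
t=18: vr[A=4096/655 D=7431168/1304105 G=30208/5371] → run G
t=19: vr[A=4096/655 D=7431168/1304105 G=184576/26855] → run D
t=20: vr[A=4096/655 D=8101888/1304105 G=184576/26855] → run D
t=21: vr[A=4096/655 D=8772608/1304105 G=184576/26855] → run A
t=22: vr[D=8772608/1304105 G=184576/26855] → run D
t=23: vr[G=184576/26855] → run G
t=24: vr[G=218112/26855] → run G
t=25: (idle)
t=26: (idle)
t=27: (idle)
t=28: (idle)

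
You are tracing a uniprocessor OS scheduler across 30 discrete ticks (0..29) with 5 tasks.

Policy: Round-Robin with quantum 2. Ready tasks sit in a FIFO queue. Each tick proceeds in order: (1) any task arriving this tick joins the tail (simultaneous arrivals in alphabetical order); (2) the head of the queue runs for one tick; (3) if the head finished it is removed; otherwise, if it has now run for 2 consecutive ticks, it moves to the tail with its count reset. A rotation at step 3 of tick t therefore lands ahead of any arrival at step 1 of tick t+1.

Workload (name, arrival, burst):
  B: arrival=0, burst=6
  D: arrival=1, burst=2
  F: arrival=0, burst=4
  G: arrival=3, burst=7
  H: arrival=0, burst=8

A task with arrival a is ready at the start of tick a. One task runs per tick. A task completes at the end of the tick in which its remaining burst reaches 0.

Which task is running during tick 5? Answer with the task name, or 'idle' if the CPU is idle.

t=0: queue=[B,F,H] q_used=0 → run B
t=1: queue=[B,F,H,D] q_used=1 → run B
t=2: queue=[F,H,D,B] q_used=0 → run F
t=3: queue=[F,H,D,B,G] q_used=1 → run F
t=4: queue=[H,D,B,G,F] q_used=0 → run H
t=5: queue=[H,D,B,G,F] q_used=1 → run H
t=6: queue=[D,B,G,F,H] q_used=0 → run D
t=7: queue=[D,B,G,F,H] q_used=1 → run D
t=8: queue=[B,G,F,H] q_used=0 → run B
t=9: queue=[B,G,F,H] q_used=1 → run B
t=10: queue=[G,F,H,B] q_used=0 → run G
t=11: queue=[G,F,H,B] q_used=1 → run G
t=12: queue=[F,H,B,G] q_used=0 → run F
t=13: queue=[F,H,B,G] q_used=1 → run F
t=14: queue=[H,B,G] q_used=0 → run H
t=15: queue=[H,B,G] q_used=1 → run H
t=16: queue=[B,G,H] q_used=0 → run B
t=17: queue=[B,G,H] q_used=1 → run B
t=18: queue=[G,H] q_used=0 → run G
t=19: queue=[G,H] q_used=1 → run G
t=20: queue=[H,G] q_used=0 → run H
t=21: queue=[H,G] q_used=1 → run H
t=22: queue=[G,H] q_used=0 → run G
t=23: queue=[G,H] q_used=1 → run G
t=24: queue=[H,G] q_used=0 → run H
t=25: queue=[H,G] q_used=1 → run H
t=26: queue=[G] q_used=0 → run G
t=27: (idle)
t=28: (idle)
t=29: (idle)

running at tick 5 = H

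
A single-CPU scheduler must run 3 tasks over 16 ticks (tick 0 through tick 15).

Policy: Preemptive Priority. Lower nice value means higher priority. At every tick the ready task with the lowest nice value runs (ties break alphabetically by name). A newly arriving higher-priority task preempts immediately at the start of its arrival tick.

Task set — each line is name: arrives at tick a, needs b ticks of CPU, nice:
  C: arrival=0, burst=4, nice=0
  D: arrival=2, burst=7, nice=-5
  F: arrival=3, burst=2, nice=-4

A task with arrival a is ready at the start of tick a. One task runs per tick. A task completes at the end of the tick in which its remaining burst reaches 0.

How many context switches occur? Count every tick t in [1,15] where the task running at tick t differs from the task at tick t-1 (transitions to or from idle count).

context switches = 4

t=0: ready={C} → run C
t=1: ready={C} → run C
t=2: ready={C,D} → run D
t=3: ready={C,D,F} → run D
t=4: ready={C,D,F} → run D
t=5: ready={C,D,F} → run D
t=6: ready={C,D,F} → run D
t=7: ready={C,D,F} → run D
t=8: ready={C,D,F} → run D
t=9: ready={C,F} → run F
t=10: ready={C,F} → run F
t=11: ready={C} → run C
t=12: ready={C} → run C
t=13: (idle)
t=14: (idle)
t=15: (idle)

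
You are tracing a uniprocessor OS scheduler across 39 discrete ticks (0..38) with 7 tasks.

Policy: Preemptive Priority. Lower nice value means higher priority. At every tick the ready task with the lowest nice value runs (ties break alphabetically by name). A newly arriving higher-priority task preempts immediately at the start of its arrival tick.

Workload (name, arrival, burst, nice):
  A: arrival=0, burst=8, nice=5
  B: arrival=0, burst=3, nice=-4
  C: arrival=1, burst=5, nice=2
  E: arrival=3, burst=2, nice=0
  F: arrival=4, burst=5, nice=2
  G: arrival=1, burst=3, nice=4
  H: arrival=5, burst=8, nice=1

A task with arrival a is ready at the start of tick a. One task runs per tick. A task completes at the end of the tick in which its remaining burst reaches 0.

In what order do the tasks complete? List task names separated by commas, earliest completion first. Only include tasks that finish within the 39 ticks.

t=0: ready={A,B} → run B
t=1: ready={A,B,C,G} → run B
t=2: ready={A,B,C,G} → run B
t=3: ready={A,C,E,G} → run E
t=4: ready={A,C,E,F,G} → run E
t=5: ready={A,C,F,G,H} → run H
t=6: ready={A,C,F,G,H} → run H
t=7: ready={A,C,F,G,H} → run H
t=8: ready={A,C,F,G,H} → run H
t=9: ready={A,C,F,G,H} → run H
t=10: ready={A,C,F,G,H} → run H
t=11: ready={A,C,F,G,H} → run H
t=12: ready={A,C,F,G,H} → run H
t=13: ready={A,C,F,G} → run C
t=14: ready={A,C,F,G} → run C
t=15: ready={A,C,F,G} → run C
t=16: ready={A,C,F,G} → run C
t=17: ready={A,C,F,G} → run C
t=18: ready={A,F,G} → run F
t=19: ready={A,F,G} → run F
t=20: ready={A,F,G} → run F
t=21: ready={A,F,G} → run F
t=22: ready={A,F,G} → run F
t=23: ready={A,G} → run G
t=24: ready={A,G} → run G
t=25: ready={A,G} → run G
t=26: ready={A} → run A
t=27: ready={A} → run A
t=28: ready={A} → run A
t=29: ready={A} → run A
t=30: ready={A} → run A
t=31: ready={A} → run A
t=32: ready={A} → run A
t=33: ready={A} → run A
t=34: (idle)
t=35: (idle)
t=36: (idle)
t=37: (idle)
t=38: (idle)

completion order = B, E, H, C, F, G, A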